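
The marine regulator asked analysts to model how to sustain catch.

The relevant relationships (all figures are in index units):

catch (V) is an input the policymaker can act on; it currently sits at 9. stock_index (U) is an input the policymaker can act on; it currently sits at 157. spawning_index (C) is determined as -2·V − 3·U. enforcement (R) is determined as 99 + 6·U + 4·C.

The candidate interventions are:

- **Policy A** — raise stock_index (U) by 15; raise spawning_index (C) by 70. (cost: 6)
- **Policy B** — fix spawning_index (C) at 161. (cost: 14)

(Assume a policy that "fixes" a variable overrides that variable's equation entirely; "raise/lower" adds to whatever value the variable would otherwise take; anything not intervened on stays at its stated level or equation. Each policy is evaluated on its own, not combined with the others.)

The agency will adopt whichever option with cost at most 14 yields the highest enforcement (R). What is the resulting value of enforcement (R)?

1685

Policy A (U + 15, C + 70):
  V = 9
  U = 157 + 15 = 172
  C = 0 − 2·9 − 3·172 (+70 from intervention) = -464
  R = 99 + 6·172 + 4·(-464) = -725
Policy B (C := 161):
  V = 9
  U = 157
  C = 161
  R = 99 + 6·157 + 4·161 = 1685
Comparing — Policy A: R=-725, Policy B: R=1685. Highest is 1685 (Policy B).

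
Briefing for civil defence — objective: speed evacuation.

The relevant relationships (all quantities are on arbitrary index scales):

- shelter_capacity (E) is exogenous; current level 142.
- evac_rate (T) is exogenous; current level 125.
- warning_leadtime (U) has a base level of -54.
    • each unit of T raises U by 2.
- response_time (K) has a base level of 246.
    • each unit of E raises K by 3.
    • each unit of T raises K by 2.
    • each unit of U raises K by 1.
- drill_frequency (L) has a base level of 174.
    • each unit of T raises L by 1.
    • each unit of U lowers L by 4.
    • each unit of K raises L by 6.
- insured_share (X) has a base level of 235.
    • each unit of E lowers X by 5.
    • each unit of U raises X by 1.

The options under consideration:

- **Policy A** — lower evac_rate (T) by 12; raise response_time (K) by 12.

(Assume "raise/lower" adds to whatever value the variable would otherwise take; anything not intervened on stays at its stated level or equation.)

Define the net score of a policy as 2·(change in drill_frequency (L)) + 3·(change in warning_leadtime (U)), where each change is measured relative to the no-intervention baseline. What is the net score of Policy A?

-336

Baseline:
  E = 142
  T = 125
  U = -54 + 2·125 = 196
  K = 246 + 3·142 + 2·125 + 196 = 1118
  L = 174 + 125 − 4·196 + 6·1118 = 6223
Policy A (T − 12, K + 12):
  E = 142
  T = 125 − 12 = 113
  U = -54 + 2·113 = 172
  K = 246 + 3·142 + 2·113 + 172 (+12 from intervention) = 1082
  L = 174 + 113 − 4·172 + 6·1082 = 6091
ΔL = 6091 − 6223 = -132; ΔU = 172 − 196 = -24
Score = 2·(-132) + 3·(-24) = -336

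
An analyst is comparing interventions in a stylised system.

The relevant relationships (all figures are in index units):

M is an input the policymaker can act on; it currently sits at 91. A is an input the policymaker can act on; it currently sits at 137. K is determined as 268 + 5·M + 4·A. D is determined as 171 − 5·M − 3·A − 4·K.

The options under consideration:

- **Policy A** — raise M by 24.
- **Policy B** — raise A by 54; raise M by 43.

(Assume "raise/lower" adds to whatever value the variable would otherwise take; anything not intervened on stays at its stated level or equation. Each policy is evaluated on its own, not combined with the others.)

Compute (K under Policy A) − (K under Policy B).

-311

Policy A (M + 24):
  M = 91 + 24 = 115
  A = 137
  K = 268 + 5·115 + 4·137 = 1391
Policy B (A + 54, M + 43):
  M = 91 + 43 = 134
  A = 137 + 54 = 191
  K = 268 + 5·134 + 4·191 = 1702
K: 1391 − 1702 = -311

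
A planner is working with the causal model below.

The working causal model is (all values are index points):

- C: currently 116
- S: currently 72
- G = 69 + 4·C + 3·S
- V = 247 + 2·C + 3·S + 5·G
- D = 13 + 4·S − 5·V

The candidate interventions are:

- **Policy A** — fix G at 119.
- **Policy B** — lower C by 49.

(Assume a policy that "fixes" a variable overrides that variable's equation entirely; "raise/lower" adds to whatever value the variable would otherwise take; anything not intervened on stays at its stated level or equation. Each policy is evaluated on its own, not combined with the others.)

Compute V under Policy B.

3362

Policy B (C − 49):
  C = 116 − 49 = 67
  S = 72
  G = 69 + 4·67 + 3·72 = 553
  V = 247 + 2·67 + 3·72 + 5·553 = 3362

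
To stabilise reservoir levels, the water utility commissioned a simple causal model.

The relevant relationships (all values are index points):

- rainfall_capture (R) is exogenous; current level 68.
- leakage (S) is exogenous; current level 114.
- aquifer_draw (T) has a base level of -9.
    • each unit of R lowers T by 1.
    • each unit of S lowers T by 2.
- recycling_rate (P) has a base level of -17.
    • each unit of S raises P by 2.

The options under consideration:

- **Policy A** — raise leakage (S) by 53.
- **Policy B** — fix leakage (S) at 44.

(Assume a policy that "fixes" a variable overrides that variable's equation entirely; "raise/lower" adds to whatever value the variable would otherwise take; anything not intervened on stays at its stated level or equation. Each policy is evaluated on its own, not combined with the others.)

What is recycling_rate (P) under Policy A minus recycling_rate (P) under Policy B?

246

Policy A (S + 53):
  S = 114 + 53 = 167
  P = -17 + 2·167 = 317
Policy B (S := 44):
  S = 44
  P = -17 + 2·44 = 71
P: 317 − 71 = 246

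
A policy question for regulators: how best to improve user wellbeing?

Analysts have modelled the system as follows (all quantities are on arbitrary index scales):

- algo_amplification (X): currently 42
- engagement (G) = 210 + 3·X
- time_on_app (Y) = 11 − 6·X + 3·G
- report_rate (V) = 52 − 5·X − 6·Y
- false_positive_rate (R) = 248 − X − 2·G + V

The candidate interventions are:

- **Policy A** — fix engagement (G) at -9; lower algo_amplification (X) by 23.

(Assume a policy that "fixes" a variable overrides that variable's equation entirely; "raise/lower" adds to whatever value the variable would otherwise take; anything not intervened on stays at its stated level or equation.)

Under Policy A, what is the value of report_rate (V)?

737

Policy A (G := -9, X − 23):
  X = 42 − 23 = 19
  G = -9
  Y = 11 − 6·19 + 3·(-9) = -130
  V = 52 − 5·19 − 6·(-130) = 737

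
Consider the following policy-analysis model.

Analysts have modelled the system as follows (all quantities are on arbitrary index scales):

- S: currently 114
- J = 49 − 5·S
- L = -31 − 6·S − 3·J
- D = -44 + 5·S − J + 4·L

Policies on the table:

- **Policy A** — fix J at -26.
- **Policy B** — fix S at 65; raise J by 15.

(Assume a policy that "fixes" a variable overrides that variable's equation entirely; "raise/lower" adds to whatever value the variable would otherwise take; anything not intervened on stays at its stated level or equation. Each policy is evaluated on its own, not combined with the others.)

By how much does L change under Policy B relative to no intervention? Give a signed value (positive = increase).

Baseline:
  S = 114
  J = 49 − 5·114 = -521
  L = -31 − 6·114 − 3·(-521) = 848
Policy B (S := 65, J + 15):
  S = 65
  J = 49 − 5·65 (+15 from intervention) = -261
  L = -31 − 6·65 − 3·(-261) = 362
Change in L: 362 − 848 = -486

-486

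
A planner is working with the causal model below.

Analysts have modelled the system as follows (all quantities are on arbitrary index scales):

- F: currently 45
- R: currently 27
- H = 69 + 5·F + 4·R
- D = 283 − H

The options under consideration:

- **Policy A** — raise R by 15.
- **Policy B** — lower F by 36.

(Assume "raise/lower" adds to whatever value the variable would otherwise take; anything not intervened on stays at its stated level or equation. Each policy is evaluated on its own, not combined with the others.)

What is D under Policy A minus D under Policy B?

Policy A (R + 15):
  F = 45
  R = 27 + 15 = 42
  H = 69 + 5·45 + 4·42 = 462
  D = 283 − 462 = -179
Policy B (F − 36):
  F = 45 − 36 = 9
  R = 27
  H = 69 + 5·9 + 4·27 = 222
  D = 283 − 222 = 61
D: -179 − 61 = -240

-240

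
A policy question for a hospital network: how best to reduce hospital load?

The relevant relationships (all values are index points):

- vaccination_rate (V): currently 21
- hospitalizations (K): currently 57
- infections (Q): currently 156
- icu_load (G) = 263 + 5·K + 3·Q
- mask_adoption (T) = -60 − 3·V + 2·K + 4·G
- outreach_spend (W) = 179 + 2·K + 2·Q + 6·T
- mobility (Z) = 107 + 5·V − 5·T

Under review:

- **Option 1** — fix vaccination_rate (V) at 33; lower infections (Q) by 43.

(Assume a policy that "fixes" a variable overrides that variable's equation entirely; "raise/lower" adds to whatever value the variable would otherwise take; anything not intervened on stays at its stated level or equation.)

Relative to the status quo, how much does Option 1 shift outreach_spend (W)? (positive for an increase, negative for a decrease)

-3398

Baseline:
  V = 21
  K = 57
  Q = 156
  G = 263 + 5·57 + 3·156 = 1016
  T = -60 − 3·21 + 2·57 + 4·1016 = 4055
  W = 179 + 2·57 + 2·156 + 6·4055 = 24935
Option 1 (V := 33, Q − 43):
  V = 33
  K = 57
  Q = 156 − 43 = 113
  G = 263 + 5·57 + 3·113 = 887
  T = -60 − 3·33 + 2·57 + 4·887 = 3503
  W = 179 + 2·57 + 2·113 + 6·3503 = 21537
Change in W: 21537 − 24935 = -3398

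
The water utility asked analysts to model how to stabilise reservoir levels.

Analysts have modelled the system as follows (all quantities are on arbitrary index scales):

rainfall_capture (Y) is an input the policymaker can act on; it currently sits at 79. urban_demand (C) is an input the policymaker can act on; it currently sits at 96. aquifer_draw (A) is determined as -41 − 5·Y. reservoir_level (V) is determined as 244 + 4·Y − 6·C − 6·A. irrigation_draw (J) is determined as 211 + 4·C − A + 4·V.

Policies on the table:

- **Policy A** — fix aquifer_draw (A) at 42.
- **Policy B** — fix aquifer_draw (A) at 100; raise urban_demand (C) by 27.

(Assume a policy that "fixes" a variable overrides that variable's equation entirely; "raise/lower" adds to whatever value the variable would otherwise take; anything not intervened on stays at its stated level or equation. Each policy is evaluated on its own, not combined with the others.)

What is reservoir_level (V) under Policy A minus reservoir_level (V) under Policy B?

510

Policy A (A := 42):
  Y = 79
  C = 96
  A = 42
  V = 244 + 4·79 − 6·96 − 6·42 = -268
Policy B (A := 100, C + 27):
  Y = 79
  C = 96 + 27 = 123
  A = 100
  V = 244 + 4·79 − 6·123 − 6·100 = -778
V: -268 − (-778) = 510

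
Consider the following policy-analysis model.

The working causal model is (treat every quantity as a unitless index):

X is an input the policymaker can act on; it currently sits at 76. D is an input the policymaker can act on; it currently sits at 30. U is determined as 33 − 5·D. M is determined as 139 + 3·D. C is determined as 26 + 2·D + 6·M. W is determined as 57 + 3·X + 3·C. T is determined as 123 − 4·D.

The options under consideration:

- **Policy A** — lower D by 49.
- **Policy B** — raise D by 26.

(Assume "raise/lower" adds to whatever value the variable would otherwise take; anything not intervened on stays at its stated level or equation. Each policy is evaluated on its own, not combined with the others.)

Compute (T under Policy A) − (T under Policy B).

300

Policy A (D − 49):
  D = 30 − 49 = -19
  T = 123 − 4·(-19) = 199
Policy B (D + 26):
  D = 30 + 26 = 56
  T = 123 − 4·56 = -101
T: 199 − (-101) = 300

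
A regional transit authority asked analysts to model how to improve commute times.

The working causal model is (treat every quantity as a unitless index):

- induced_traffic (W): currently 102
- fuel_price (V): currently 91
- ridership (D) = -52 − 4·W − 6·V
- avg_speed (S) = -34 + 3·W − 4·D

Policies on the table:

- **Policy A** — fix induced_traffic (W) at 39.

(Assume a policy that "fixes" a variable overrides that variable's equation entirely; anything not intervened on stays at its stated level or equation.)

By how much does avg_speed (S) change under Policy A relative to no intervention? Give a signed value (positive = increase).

-1197

Baseline:
  W = 102
  V = 91
  D = -52 − 4·102 − 6·91 = -1006
  S = -34 + 3·102 − 4·(-1006) = 4296
Policy A (W := 39):
  W = 39
  V = 91
  D = -52 − 4·39 − 6·91 = -754
  S = -34 + 3·39 − 4·(-754) = 3099
Change in S: 3099 − 4296 = -1197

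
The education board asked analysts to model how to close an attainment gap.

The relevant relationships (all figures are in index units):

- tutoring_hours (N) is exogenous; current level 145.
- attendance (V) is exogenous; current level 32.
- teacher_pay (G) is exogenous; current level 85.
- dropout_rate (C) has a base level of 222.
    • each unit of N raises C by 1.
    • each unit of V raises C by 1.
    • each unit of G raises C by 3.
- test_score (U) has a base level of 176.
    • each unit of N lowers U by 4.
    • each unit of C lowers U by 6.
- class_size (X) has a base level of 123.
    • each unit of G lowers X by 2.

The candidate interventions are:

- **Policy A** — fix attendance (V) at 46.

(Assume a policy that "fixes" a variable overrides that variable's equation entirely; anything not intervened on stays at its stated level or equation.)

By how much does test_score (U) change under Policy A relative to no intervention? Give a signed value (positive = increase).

-84

Baseline:
  N = 145
  V = 32
  G = 85
  C = 222 + 145 + 32 + 3·85 = 654
  U = 176 − 4·145 − 6·654 = -4328
Policy A (V := 46):
  N = 145
  V = 46
  G = 85
  C = 222 + 145 + 46 + 3·85 = 668
  U = 176 − 4·145 − 6·668 = -4412
Change in U: -4412 − (-4328) = -84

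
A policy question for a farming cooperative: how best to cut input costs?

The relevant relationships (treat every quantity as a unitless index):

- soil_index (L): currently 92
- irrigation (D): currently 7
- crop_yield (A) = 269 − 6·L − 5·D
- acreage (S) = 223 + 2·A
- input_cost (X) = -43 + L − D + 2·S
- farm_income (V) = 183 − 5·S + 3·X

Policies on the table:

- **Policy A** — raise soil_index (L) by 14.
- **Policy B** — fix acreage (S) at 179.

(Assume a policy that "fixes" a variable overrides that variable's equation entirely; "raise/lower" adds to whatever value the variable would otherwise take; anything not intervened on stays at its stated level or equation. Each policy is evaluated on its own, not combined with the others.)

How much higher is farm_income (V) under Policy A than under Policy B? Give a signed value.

Policy A (L + 14):
  L = 92 + 14 = 106
  D = 7
  A = 269 − 6·106 − 5·7 = -402
  S = 223 + 2·(-402) = -581
  X = -43 + 106 − 7 + 2·(-581) = -1106
  V = 183 − 5·(-581) + 3·(-1106) = -230
Policy B (S := 179):
  L = 92
  D = 7
  A = 269 − 6·92 − 5·7 = -318
  S = 179
  X = -43 + 92 − 7 + 2·179 = 400
  V = 183 − 5·179 + 3·400 = 488
V: -230 − 488 = -718

-718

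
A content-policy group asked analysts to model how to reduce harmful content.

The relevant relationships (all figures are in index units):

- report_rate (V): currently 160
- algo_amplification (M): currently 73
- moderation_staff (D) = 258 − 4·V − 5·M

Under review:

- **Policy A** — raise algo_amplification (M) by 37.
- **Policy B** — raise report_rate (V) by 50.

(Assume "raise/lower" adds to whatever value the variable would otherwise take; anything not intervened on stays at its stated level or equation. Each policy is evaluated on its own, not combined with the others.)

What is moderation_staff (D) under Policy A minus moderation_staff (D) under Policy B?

15

Policy A (M + 37):
  V = 160
  M = 73 + 37 = 110
  D = 258 − 4·160 − 5·110 = -932
Policy B (V + 50):
  V = 160 + 50 = 210
  M = 73
  D = 258 − 4·210 − 5·73 = -947
D: -932 − (-947) = 15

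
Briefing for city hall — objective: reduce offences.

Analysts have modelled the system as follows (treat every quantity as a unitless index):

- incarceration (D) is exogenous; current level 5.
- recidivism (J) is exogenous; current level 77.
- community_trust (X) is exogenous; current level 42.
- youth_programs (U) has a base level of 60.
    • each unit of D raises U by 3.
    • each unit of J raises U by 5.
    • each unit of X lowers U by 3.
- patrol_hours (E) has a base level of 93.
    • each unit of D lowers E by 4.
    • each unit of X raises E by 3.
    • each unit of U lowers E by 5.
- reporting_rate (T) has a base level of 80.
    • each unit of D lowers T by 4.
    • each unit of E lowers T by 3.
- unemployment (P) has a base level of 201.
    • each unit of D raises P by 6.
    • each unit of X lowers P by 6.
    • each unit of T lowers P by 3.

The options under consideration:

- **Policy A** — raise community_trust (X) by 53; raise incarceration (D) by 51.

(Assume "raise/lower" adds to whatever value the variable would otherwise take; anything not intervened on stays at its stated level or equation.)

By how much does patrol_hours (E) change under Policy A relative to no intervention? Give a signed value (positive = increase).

-15

Baseline:
  D = 5
  J = 77
  X = 42
  U = 60 + 3·5 + 5·77 − 3·42 = 334
  E = 93 − 4·5 + 3·42 − 5·334 = -1471
Policy A (X + 53, D + 51):
  D = 5 + 51 = 56
  J = 77
  X = 42 + 53 = 95
  U = 60 + 3·56 + 5·77 − 3·95 = 328
  E = 93 − 4·56 + 3·95 − 5·328 = -1486
Change in E: -1486 − (-1471) = -15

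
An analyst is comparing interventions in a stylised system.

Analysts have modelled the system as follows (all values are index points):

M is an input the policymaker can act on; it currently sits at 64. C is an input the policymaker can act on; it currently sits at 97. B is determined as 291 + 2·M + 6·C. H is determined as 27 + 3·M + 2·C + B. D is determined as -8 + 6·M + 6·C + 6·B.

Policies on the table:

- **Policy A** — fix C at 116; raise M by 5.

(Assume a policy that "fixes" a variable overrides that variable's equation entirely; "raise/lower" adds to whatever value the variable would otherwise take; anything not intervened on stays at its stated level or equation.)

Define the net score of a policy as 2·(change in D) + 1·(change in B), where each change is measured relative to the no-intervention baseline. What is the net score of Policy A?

Baseline:
  M = 64
  C = 97
  B = 291 + 2·64 + 6·97 = 1001
  D = -8 + 6·64 + 6·97 + 6·1001 = 6964
Policy A (C := 116, M + 5):
  M = 64 + 5 = 69
  C = 116
  B = 291 + 2·69 + 6·116 = 1125
  D = -8 + 6·69 + 6·116 + 6·1125 = 7852
ΔD = 7852 − 6964 = 888; ΔB = 1125 − 1001 = 124
Score = 2·888 + 1·124 = 1900

1900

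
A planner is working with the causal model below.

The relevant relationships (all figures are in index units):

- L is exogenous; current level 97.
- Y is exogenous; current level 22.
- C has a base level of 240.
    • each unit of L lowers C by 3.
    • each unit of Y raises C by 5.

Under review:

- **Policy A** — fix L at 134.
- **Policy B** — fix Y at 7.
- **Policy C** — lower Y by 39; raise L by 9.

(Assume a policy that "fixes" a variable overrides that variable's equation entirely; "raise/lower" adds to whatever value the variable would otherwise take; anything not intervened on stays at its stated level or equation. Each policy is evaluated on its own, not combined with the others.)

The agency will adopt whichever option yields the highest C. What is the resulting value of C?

-16

Policy A (L := 134):
  L = 134
  Y = 22
  C = 240 − 3·134 + 5·22 = -52
Policy B (Y := 7):
  L = 97
  Y = 7
  C = 240 − 3·97 + 5·7 = -16
Policy C (Y − 39, L + 9):
  L = 97 + 9 = 106
  Y = 22 − 39 = -17
  C = 240 − 3·106 + 5·(-17) = -163
Comparing — Policy A: C=-52, Policy B: C=-16, Policy C: C=-163. Highest is -16 (Policy B).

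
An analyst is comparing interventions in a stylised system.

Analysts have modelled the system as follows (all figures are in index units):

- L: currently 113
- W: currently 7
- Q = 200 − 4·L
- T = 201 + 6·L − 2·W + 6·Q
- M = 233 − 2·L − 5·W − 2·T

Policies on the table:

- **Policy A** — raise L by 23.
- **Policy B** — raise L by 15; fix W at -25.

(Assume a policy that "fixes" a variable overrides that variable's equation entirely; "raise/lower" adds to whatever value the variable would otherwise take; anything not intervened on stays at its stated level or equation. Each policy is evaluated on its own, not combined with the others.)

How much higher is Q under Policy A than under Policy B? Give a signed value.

-32

Policy A (L + 23):
  L = 113 + 23 = 136
  Q = 200 − 4·136 = -344
Policy B (L + 15, W := -25):
  L = 113 + 15 = 128
  Q = 200 − 4·128 = -312
Q: -344 − (-312) = -32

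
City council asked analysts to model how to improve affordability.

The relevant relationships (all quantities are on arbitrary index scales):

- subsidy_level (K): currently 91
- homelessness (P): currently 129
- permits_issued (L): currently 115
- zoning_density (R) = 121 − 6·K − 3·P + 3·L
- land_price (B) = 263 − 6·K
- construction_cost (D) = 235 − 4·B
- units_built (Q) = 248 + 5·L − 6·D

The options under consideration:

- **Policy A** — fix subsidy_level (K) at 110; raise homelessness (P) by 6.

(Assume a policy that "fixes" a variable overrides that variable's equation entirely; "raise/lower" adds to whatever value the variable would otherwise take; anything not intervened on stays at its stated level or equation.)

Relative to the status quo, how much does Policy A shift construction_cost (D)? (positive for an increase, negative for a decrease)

456

Baseline:
  K = 91
  B = 263 − 6·91 = -283
  D = 235 − 4·(-283) = 1367
Policy A (K := 110, P + 6):
  K = 110
  B = 263 − 6·110 = -397
  D = 235 − 4·(-397) = 1823
Change in D: 1823 − 1367 = 456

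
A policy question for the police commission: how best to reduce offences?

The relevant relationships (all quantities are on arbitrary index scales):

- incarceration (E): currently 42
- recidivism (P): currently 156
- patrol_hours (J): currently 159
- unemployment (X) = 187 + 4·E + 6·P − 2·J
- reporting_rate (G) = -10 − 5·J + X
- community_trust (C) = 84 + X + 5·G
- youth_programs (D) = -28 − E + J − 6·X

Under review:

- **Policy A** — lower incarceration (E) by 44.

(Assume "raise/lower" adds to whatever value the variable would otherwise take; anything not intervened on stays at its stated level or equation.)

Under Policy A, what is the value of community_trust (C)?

841

Policy A (E − 44):
  E = 42 − 44 = -2
  P = 156
  J = 159
  X = 187 + 4·(-2) + 6·156 − 2·159 = 797
  G = -10 − 5·159 + 797 = -8
  C = 84 + 797 + 5·(-8) = 841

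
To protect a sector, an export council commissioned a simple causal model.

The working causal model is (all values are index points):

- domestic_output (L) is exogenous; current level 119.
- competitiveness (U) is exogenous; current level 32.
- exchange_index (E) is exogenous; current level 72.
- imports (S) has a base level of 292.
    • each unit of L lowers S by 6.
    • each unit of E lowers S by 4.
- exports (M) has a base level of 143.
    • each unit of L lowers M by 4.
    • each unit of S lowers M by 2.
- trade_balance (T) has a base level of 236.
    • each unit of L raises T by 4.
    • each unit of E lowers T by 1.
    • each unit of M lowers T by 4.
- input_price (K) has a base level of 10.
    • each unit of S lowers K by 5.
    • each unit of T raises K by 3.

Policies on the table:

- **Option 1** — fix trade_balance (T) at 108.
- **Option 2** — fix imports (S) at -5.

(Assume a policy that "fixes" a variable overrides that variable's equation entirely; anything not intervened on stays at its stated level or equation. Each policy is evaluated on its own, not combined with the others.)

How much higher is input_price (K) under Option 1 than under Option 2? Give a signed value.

-1947

Option 1 (T := 108):
  L = 119
  E = 72
  S = 292 − 6·119 − 4·72 = -710
  M = 143 − 4·119 − 2·(-710) = 1087
  T = 108
  K = 10 − 5·(-710) + 3·108 = 3884
Option 2 (S := -5):
  L = 119
  E = 72
  S = -5
  M = 143 − 4·119 − 2·(-5) = -323
  T = 236 + 4·119 − 72 − 4·(-323) = 1932
  K = 10 − 5·(-5) + 3·1932 = 5831
K: 3884 − 5831 = -1947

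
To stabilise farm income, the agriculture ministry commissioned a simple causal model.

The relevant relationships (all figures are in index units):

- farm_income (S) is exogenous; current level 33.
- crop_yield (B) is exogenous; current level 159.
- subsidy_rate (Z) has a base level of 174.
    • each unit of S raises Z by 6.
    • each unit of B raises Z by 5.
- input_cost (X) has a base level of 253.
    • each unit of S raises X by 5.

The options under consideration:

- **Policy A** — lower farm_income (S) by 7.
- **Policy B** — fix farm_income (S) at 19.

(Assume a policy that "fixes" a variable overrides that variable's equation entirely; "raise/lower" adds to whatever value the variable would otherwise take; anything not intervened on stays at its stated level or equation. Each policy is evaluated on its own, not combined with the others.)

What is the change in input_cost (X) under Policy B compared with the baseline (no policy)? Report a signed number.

Baseline:
  S = 33
  X = 253 + 5·33 = 418
Policy B (S := 19):
  S = 19
  X = 253 + 5·19 = 348
Change in X: 348 − 418 = -70

-70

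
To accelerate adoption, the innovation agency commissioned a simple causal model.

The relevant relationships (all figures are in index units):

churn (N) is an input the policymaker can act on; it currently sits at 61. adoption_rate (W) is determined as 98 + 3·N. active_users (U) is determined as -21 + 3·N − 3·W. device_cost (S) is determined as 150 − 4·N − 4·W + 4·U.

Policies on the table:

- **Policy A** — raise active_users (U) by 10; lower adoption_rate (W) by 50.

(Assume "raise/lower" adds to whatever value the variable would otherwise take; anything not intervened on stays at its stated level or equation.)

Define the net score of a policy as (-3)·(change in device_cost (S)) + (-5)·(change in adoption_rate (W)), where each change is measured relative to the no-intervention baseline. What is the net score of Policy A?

-2270

Baseline:
  N = 61
  W = 98 + 3·61 = 281
  U = -21 + 3·61 − 3·281 = -681
  S = 150 − 4·61 − 4·281 + 4·(-681) = -3942
Policy A (U + 10, W − 50):
  N = 61
  W = 98 + 3·61 (−50 from intervention) = 231
  U = -21 + 3·61 − 3·231 (+10 from intervention) = -521
  S = 150 − 4·61 − 4·231 + 4·(-521) = -3102
ΔS = -3102 − (-3942) = 840; ΔW = 231 − 281 = -50
Score = (-3)·840 + (-5)·(-50) = -2270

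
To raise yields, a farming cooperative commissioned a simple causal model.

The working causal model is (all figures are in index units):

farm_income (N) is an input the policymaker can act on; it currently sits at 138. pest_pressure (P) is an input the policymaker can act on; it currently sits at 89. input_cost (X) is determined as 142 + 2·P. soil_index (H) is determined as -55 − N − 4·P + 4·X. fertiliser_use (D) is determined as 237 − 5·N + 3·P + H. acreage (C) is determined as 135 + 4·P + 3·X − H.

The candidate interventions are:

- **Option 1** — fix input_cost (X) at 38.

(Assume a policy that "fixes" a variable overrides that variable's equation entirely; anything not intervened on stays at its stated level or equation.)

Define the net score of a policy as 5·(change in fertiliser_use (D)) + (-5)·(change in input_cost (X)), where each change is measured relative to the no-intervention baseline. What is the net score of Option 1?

Baseline:
  N = 138
  P = 89
  X = 142 + 2·89 = 320
  H = -55 − 138 − 4·89 + 4·320 = 731
  D = 237 − 5·138 + 3·89 + 731 = 545
Option 1 (X := 38):
  N = 138
  P = 89
  X = 38
  H = -55 − 138 − 4·89 + 4·38 = -397
  D = 237 − 5·138 + 3·89 + (-397) = -583
ΔD = -583 − 545 = -1128; ΔX = 38 − 320 = -282
Score = 5·(-1128) + (-5)·(-282) = -4230

-4230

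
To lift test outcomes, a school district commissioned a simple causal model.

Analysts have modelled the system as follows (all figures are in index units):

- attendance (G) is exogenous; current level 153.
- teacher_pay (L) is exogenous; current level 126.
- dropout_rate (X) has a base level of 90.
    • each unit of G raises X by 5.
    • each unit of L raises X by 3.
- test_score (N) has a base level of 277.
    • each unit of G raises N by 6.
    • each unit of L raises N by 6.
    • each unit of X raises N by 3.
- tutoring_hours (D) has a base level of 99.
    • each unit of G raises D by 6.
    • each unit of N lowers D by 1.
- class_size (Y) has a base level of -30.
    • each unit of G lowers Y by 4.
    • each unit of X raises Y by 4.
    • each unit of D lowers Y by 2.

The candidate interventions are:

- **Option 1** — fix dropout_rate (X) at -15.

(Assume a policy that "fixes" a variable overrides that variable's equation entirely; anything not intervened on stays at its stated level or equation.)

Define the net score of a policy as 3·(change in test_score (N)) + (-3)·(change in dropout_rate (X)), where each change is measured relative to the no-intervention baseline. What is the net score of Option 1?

-7488

Baseline:
  G = 153
  L = 126
  X = 90 + 5·153 + 3·126 = 1233
  N = 277 + 6·153 + 6·126 + 3·1233 = 5650
Option 1 (X := -15):
  G = 153
  L = 126
  X = -15
  N = 277 + 6·153 + 6·126 + 3·(-15) = 1906
ΔN = 1906 − 5650 = -3744; ΔX = -15 − 1233 = -1248
Score = 3·(-3744) + (-3)·(-1248) = -7488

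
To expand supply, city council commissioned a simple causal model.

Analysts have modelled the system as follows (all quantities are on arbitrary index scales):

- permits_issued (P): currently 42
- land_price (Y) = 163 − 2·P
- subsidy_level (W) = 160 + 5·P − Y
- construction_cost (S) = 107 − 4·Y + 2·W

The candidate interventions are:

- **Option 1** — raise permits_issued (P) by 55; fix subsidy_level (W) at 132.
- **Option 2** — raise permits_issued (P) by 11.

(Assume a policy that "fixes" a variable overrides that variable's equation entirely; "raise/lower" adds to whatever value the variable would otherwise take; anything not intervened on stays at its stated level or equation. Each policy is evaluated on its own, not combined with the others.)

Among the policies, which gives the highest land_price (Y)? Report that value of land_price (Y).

57

Option 1 (P + 55, W := 132):
  P = 42 + 55 = 97
  Y = 163 − 2·97 = -31
Option 2 (P + 11):
  P = 42 + 11 = 53
  Y = 163 − 2·53 = 57
Comparing — Option 1: Y=-31, Option 2: Y=57. Highest is 57 (Option 2).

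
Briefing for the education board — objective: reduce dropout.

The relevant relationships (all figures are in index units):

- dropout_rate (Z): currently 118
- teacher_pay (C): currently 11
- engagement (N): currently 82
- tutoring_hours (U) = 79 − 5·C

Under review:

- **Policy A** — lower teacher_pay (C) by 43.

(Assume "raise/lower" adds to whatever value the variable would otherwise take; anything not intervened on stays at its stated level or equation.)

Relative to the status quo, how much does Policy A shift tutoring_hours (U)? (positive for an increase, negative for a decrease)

Baseline:
  C = 11
  U = 79 − 5·11 = 24
Policy A (C − 43):
  C = 11 − 43 = -32
  U = 79 − 5·(-32) = 239
Change in U: 239 − 24 = 215

215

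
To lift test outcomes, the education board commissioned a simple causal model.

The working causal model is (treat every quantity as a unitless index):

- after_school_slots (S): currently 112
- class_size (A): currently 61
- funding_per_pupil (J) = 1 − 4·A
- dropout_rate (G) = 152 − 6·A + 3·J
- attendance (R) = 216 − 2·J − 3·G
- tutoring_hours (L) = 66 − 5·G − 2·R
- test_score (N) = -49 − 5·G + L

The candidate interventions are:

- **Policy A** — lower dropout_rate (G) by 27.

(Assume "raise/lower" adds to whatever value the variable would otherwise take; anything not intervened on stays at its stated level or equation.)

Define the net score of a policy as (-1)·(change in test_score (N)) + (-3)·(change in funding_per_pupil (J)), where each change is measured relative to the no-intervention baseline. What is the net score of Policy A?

Baseline:
  A = 61
  J = 1 − 4·61 = -243
  G = 152 − 6·61 + 3·(-243) = -943
  R = 216 − 2·(-243) − 3·(-943) = 3531
  L = 66 − 5·(-943) − 2·3531 = -2281
  N = -49 − 5·(-943) + (-2281) = 2385
Policy A (G − 27):
  A = 61
  J = 1 − 4·61 = -243
  G = 152 − 6·61 + 3·(-243) (−27 from intervention) = -970
  R = 216 − 2·(-243) − 3·(-970) = 3612
  L = 66 − 5·(-970) − 2·3612 = -2308
  N = -49 − 5·(-970) + (-2308) = 2493
ΔN = 2493 − 2385 = 108; ΔJ = -243 − (-243) = 0
Score = (-1)·108 + (-3)·0 = -108

-108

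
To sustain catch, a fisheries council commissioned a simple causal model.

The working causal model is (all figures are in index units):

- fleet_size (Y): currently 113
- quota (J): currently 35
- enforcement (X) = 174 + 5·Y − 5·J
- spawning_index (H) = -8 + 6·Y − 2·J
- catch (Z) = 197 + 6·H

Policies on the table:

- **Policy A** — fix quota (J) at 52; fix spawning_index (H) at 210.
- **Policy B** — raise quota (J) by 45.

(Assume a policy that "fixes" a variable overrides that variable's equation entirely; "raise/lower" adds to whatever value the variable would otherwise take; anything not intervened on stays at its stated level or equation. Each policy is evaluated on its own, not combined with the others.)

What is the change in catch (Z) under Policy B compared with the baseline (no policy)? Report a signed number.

-540

Baseline:
  Y = 113
  J = 35
  H = -8 + 6·113 − 2·35 = 600
  Z = 197 + 6·600 = 3797
Policy B (J + 45):
  Y = 113
  J = 35 + 45 = 80
  H = -8 + 6·113 − 2·80 = 510
  Z = 197 + 6·510 = 3257
Change in Z: 3257 − 3797 = -540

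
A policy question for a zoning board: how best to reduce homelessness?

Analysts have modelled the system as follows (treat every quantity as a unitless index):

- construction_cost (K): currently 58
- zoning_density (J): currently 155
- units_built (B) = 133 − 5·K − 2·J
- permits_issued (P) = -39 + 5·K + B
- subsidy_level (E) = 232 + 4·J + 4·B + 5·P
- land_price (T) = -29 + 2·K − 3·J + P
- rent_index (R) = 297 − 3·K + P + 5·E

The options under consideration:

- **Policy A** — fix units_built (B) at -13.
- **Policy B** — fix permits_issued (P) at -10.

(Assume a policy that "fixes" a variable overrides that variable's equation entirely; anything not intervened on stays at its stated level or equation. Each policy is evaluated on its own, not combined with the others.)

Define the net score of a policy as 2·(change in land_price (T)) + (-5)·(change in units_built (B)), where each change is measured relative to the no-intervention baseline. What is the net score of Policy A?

Baseline:
  K = 58
  J = 155
  B = 133 − 5·58 − 2·155 = -467
  P = -39 + 5·58 + (-467) = -216
  T = -29 + 2·58 − 3·155 + (-216) = -594
Policy A (B := -13):
  K = 58
  J = 155
  B = -13
  P = -39 + 5·58 + (-13) = 238
  T = -29 + 2·58 − 3·155 + 238 = -140
ΔT = -140 − (-594) = 454; ΔB = -13 − (-467) = 454
Score = 2·454 + (-5)·454 = -1362

-1362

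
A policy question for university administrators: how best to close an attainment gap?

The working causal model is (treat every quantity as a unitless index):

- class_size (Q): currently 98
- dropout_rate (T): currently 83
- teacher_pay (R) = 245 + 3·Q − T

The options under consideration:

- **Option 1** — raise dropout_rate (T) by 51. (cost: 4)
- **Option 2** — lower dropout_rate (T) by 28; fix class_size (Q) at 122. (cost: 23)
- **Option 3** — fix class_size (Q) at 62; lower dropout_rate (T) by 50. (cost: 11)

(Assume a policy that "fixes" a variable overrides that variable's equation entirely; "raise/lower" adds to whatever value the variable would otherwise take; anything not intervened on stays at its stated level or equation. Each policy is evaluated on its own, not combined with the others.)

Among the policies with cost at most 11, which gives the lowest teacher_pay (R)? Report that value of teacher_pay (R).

Option 1 (T + 51):
  Q = 98
  T = 83 + 51 = 134
  R = 245 + 3·98 − 134 = 405
Option 3 (Q := 62, T − 50):
  Q = 62
  T = 83 − 50 = 33
  R = 245 + 3·62 − 33 = 398
Comparing — Option 1: R=405, Option 3: R=398. Lowest is 398 (Option 3).

398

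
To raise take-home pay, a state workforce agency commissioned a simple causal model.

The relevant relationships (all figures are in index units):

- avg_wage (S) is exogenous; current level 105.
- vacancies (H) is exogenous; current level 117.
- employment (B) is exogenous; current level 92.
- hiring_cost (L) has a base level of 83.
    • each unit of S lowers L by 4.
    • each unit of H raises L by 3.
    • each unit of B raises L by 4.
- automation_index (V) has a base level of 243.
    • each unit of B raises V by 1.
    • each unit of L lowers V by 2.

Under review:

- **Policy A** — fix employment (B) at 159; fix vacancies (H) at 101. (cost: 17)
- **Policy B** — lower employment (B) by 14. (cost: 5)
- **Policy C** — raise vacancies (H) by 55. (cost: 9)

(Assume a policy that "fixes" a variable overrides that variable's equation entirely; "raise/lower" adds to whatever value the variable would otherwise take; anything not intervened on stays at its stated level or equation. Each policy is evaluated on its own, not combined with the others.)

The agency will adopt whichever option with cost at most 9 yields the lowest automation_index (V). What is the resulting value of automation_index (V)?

-759

Policy B (B − 14):
  S = 105
  H = 117
  B = 92 − 14 = 78
  L = 83 − 4·105 + 3·117 + 4·78 = 326
  V = 243 + 78 − 2·326 = -331
Policy C (H + 55):
  S = 105
  H = 117 + 55 = 172
  B = 92
  L = 83 − 4·105 + 3·172 + 4·92 = 547
  V = 243 + 92 − 2·547 = -759
Comparing — Policy B: V=-331, Policy C: V=-759. Lowest is -759 (Policy C).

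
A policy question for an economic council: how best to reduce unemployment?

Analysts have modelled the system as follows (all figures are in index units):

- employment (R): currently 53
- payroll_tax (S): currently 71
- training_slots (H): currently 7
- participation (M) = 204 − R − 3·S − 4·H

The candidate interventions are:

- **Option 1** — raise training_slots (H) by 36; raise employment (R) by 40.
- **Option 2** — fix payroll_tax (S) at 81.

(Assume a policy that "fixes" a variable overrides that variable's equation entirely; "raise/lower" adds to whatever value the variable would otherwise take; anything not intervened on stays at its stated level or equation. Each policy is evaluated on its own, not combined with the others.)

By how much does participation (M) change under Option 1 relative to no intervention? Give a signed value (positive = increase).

Baseline:
  R = 53
  S = 71
  H = 7
  M = 204 − 53 − 3·71 − 4·7 = -90
Option 1 (H + 36, R + 40):
  R = 53 + 40 = 93
  S = 71
  H = 7 + 36 = 43
  M = 204 − 93 − 3·71 − 4·43 = -274
Change in M: -274 − (-90) = -184

-184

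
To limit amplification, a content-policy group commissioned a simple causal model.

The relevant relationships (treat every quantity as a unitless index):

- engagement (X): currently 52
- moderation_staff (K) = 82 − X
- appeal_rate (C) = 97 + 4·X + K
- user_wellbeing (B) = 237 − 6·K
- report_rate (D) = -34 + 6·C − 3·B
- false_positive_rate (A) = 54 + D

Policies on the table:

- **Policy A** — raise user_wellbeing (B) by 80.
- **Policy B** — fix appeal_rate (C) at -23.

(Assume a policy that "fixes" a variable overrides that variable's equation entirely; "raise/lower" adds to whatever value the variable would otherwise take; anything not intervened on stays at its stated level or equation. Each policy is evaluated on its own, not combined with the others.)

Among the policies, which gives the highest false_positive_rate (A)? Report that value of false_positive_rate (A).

1619

Policy A (B + 80):
  X = 52
  K = 82 − 52 = 30
  C = 97 + 4·52 + 30 = 335
  B = 237 − 6·30 (+80 from intervention) = 137
  D = -34 + 6·335 − 3·137 = 1565
  A = 54 + 1565 = 1619
Policy B (C := -23):
  X = 52
  K = 82 − 52 = 30
  C = -23
  B = 237 − 6·30 = 57
  D = -34 + 6·(-23) − 3·57 = -343
  A = 54 + (-343) = -289
Comparing — Policy A: A=1619, Policy B: A=-289. Highest is 1619 (Policy A).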